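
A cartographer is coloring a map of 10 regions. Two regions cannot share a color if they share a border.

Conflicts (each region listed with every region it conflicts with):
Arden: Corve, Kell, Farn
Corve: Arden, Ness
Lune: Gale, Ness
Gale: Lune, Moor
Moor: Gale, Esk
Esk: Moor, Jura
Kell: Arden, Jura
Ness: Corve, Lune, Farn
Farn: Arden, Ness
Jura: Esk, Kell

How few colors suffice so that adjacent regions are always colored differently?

The cycle Ness-Farn-Arden-Kell-Jura-Esk-Moor-Gale-Lune-Ness has odd length 9, so it cannot be 2-colored; at least 3 colors are needed.
3 colors suffice: color 1 → {Arden, Moor, Ness, Jura}; color 2 → {Corve, Lune, Esk, Kell, Farn}; color 3 → {Gale}. Each listed conflict is separated.

3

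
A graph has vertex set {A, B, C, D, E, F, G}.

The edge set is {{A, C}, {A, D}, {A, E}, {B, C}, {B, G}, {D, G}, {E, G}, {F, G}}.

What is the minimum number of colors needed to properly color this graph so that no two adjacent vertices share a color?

3

The cycle A-D-G-B-C-A has odd length 5, so it cannot be 2-colored; at least 3 colors are needed.
3 colors suffice: color red → {A, G}; color blue → {C, D, E, F}; color green → {B}. No two adjacent vertices share a color.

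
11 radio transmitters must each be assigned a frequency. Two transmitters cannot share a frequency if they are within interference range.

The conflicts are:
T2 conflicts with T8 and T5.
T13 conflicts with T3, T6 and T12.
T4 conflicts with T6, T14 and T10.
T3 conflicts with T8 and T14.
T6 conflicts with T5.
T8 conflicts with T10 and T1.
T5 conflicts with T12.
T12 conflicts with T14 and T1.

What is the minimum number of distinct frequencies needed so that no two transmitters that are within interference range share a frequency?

3

The cycle T5-T2-T8-T1-T12-T5 has odd length 5, so it cannot be 2-colored; at least 3 frequencies are needed.
3 frequencies suffice: frequency 1 → {T4, T8, T12}; frequency 2 → {T13, T5, T14, T10, T1}; frequency 3 → {T2, T3, T6}. Every pair that conflicts lands in different frequencies.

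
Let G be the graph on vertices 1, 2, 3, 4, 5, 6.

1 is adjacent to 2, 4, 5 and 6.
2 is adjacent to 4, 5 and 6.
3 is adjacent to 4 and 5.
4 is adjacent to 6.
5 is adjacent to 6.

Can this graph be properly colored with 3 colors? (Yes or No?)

1, 2, 4, 6 form a clique, so at least 4 colors are needed.
So 3 colors are not enough.

No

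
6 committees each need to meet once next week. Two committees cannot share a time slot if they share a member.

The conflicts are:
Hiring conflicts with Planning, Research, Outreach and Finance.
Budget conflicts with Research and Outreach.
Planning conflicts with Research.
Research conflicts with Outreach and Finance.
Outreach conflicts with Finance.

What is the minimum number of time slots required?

Hiring, Research, Outreach, Finance all conflict with each other, so at least 4 time slots are needed.
Using 4 time slots: Hiring=2, Budget=2, Planning=3, Research=1, Outreach=3, Finance=4. Every pair that conflicts lands in different time slots.

4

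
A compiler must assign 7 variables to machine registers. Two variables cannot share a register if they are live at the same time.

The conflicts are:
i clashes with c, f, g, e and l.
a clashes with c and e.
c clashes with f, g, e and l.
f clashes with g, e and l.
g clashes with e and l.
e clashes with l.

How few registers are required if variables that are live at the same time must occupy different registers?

i, c, f, g, e, l all conflict with each other, so at least 6 registers are needed.
A valid assignment using 6 registers: i=4, a=3, c=1, f=3, g=5, e=2, l=6. Each listed conflict is separated.

6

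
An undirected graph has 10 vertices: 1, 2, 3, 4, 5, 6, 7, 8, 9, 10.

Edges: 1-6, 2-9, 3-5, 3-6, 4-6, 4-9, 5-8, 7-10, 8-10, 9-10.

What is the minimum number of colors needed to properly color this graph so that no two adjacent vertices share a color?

3

The cycle 3-6-4-9-10-8-5-3 has odd length 7, so it cannot be 2-colored; at least 3 colors are needed.
3 colors suffice: color a → {6, 7, 8, 9}; color b → {1, 2, 3, 4, 10}; color c → {5}. Each edge has distinct colors on its endpoints.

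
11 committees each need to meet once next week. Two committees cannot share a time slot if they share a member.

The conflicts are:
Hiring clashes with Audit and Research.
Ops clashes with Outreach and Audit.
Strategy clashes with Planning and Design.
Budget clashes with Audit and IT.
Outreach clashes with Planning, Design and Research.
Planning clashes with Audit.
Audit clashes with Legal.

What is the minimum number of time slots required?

3

The cycle Outreach-Planning-Audit-Hiring-Research-Outreach has odd length 5, so it cannot be 2-colored; at least 3 time slots are needed.
A valid assignment using 3 time slots: Hiring=3, Ops=2, Strategy=1, Budget=2, Outreach=1, Planning=2, Design=2, Audit=1, Research=2, IT=1, Legal=2. Each listed conflict is separated.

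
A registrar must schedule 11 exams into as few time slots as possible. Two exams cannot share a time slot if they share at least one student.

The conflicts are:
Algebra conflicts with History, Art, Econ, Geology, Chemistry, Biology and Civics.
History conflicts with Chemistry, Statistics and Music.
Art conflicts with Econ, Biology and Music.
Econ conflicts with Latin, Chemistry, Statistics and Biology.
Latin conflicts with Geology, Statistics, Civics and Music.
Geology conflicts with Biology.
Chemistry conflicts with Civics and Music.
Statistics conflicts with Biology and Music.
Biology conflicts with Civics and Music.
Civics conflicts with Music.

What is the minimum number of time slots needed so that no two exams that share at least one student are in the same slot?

Algebra, Art, Econ, Biology pairwise conflict, so at least 4 time slots are needed.
4 time slots suffice: time slot 1 → {Algebra, Music}; time slot 2 → {Latin, Chemistry, Biology}; time slot 3 → {History, Econ, Geology, Civics}; time slot 4 → {Art, Statistics}. Every pair that conflicts lands in different time slots.

4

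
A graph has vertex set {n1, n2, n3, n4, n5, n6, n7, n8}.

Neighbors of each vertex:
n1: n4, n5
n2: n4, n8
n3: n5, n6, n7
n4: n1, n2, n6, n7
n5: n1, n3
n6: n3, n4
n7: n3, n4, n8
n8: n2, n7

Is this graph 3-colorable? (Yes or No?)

Yes

The chromatic number is 3. The cycle n4-n6-n3-n5-n1-n4 has odd length 5, so it cannot be 2-colored; at least 3 colors are needed.
A valid assignment using 3 colors: n1=2, n2=2, n3=1, n4=1, n5=3, n6=2, n7=2, n8=1.
That is already a proper 3-coloring.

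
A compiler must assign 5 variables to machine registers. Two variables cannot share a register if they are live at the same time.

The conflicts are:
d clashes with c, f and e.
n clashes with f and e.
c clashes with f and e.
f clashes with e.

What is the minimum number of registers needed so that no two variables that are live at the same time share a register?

4

d, c, f, e pairwise conflict, so at least 4 registers are needed.
Using 4 registers: d=4, n=3, c=3, f=1, e=2. Each listed conflict is separated.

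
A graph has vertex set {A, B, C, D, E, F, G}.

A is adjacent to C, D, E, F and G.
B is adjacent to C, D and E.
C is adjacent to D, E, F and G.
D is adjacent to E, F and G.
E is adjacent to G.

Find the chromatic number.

5

A, C, D, E, G form a clique, so at least 5 colors are needed.
A valid assignment using 5 colors: A=3, B=3, C=1, D=2, E=4, F=4, G=5. Every edge joins two different colors.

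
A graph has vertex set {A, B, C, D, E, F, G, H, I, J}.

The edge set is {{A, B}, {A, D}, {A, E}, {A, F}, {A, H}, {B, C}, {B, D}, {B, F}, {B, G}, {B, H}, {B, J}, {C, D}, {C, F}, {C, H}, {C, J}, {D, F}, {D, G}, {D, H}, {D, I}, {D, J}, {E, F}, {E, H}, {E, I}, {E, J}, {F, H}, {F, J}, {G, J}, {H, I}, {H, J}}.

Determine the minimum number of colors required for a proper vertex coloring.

6

B, C, D, F, H, J are mutually adjacent (a clique of size 6), so at least 6 colors are needed.
A valid assignment using 6 colors: A=3, B=4, C=6, D=2, E=2, F=5, G=1, H=1, I=3, J=3. Every edge joins two different colors.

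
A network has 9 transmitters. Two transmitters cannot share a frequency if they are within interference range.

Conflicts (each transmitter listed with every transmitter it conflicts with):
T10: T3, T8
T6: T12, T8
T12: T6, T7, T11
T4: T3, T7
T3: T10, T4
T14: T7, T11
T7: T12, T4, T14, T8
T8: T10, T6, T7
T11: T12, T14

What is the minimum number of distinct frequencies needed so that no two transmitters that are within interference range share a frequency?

The cycle T3-T4-T7-T8-T10-T3 has odd length 5, so it cannot be 2-colored; at least 3 frequencies are needed.
3 frequencies suffice: frequency 1 → {T6, T3, T7, T11}; frequency 2 → {T12, T4, T14, T8}; frequency 3 → {T10}. Each listed conflict is separated.

3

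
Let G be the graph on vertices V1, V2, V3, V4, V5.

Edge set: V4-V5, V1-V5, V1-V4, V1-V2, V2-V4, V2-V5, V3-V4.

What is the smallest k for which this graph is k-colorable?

4

V1, V2, V4, V5 form a clique, so at least 4 colors are needed.
4 colors suffice: V1=3, V2=4, V3=2, V4=1, V5=2. Every edge joins two different colors.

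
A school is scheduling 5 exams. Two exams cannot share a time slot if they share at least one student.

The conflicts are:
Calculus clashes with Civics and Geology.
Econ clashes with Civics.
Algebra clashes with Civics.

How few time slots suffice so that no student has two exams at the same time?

2

Calculus and Civics conflict, so at least 2 time slots are needed.
A valid assignment using 2 time slots: Calculus=2, Econ=2, Algebra=2, Civics=1, Geology=1. Each listed conflict is separated.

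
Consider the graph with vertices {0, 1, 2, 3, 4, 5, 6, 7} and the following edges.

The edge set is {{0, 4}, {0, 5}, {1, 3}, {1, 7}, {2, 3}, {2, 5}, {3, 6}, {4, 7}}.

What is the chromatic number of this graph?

The cycle 7-1-3-2-5-0-4-7 has odd length 7, so it cannot be 2-colored; at least 3 colors are needed.
3 colors suffice: color red → {0, 3, 7}; color blue → {1, 2, 4, 6}; color green → {5}. No two adjacent vertices share a color.

3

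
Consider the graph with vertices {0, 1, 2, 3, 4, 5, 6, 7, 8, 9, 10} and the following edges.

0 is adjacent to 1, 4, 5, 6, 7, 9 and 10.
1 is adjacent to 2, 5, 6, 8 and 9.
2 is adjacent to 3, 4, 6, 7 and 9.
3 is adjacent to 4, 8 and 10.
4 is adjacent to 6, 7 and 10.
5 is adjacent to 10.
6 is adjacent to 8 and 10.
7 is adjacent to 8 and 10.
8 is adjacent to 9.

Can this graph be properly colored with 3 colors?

0, 4, 6, 10 are mutually adjacent (a clique of size 4), so at least 4 colors are needed.
So 3 colors are not enough.

No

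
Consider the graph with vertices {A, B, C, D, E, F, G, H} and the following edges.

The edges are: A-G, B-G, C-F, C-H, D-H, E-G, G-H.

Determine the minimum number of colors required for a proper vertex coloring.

D and H are adjacent, so at least 2 colors are needed.
One proper 2-coloring: A=blue, B=blue, C=red, D=red, E=blue, F=blue, G=red, H=blue. Every edge joins two different colors.

2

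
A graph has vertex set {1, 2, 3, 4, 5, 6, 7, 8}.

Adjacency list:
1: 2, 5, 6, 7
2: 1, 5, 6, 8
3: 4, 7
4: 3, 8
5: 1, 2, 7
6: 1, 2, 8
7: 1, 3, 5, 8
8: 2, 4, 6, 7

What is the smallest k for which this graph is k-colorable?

1, 5, 7 are pairwise adjacent, so at least 3 colors are needed.
3 colors suffice: 1=b, 2=a, 3=b, 4=a, 5=c, 6=c, 7=a, 8=b. No two adjacent vertices share a color.

3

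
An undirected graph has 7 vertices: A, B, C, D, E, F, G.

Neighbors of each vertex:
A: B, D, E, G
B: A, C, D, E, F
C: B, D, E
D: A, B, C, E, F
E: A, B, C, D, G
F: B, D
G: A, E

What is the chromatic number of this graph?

4

A, B, D, E are pairwise adjacent (a clique of size 4), so at least 4 colors are needed.
4 colors suffice: color 1 → {B, G}; color 2 → {D}; color 3 → {E, F}; color 4 → {A, C}. No two adjacent vertices share a color.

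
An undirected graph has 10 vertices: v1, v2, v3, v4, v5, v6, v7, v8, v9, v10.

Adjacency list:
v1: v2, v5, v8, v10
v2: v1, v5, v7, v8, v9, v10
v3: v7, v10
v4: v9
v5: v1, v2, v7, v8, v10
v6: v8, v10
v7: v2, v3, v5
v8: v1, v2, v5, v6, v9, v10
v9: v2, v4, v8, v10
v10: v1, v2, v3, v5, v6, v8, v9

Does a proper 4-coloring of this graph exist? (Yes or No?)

v1, v2, v5, v8, v10 are mutually adjacent (a clique of size 5), so at least 5 colors are needed.
So 4 colors are not enough.

No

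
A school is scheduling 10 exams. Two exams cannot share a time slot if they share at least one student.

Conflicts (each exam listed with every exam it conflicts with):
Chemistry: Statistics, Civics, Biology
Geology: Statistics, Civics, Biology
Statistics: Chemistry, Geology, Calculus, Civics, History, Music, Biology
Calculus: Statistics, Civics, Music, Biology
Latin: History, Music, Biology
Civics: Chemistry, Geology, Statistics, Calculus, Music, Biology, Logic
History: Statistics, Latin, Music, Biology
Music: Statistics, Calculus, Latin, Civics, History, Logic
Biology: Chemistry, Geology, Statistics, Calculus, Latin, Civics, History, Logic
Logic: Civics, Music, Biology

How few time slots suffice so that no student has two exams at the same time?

Statistics, Calculus, Civics, Biology pairwise conflict, so at least 4 time slots are needed.
4 time slots suffice: Chemistry=4, Geology=4, Statistics=3, Calculus=4, Latin=3, Civics=2, History=2, Music=1, Biology=1, Logic=3. No two conflicting exams share a time slot.

4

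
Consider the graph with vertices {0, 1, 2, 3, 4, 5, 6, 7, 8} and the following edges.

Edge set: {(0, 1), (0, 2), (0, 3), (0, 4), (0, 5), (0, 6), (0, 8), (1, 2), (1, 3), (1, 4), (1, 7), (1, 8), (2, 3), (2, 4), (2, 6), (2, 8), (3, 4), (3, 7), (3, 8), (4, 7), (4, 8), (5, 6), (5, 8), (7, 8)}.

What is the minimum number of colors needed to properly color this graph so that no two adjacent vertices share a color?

0, 1, 2, 3, 4, 8 are pairwise adjacent (a clique of size 6), so at least 6 colors are needed.
6 colors suffice: 0=b, 1=f, 2=d, 3=c, 4=e, 5=c, 6=a, 7=b, 8=a. Every edge joins two different colors.

6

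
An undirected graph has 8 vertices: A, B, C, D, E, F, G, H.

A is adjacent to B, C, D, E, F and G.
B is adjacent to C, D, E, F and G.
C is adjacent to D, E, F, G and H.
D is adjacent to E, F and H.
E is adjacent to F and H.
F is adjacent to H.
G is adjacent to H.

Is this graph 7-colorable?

The chromatic number is 6. A, B, C, D, E, F are mutually adjacent (a clique of size 6), so at least 6 colors are needed.
A valid assignment using 6 colors: A=4, B=2, C=1, D=3, E=6, F=5, G=3, H=2.
Since 7 ≥ 6, a proper 7-coloring certainly exists.

Yes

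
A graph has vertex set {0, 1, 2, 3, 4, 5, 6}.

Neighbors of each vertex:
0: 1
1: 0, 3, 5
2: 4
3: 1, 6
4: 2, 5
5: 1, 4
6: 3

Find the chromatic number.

2

2 and 4 are adjacent, so at least 2 colors are needed.
2 colors suffice: color red → {1, 4, 6}; color blue → {0, 2, 3, 5}. Every edge joins two different colors.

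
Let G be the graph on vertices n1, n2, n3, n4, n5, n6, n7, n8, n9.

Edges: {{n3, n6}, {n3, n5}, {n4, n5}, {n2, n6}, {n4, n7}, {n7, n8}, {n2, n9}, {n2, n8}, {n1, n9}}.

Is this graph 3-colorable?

The chromatic number is 3. The cycle n5-n3-n6-n2-n8-n7-n4-n5 has odd length 7, so it cannot be 2-colored; at least 3 colors are needed.
One proper 3-coloring: n1=1, n2=1, n3=2, n4=2, n5=1, n6=3, n7=1, n8=2, n9=2.
That is already a proper 3-coloring.

Yes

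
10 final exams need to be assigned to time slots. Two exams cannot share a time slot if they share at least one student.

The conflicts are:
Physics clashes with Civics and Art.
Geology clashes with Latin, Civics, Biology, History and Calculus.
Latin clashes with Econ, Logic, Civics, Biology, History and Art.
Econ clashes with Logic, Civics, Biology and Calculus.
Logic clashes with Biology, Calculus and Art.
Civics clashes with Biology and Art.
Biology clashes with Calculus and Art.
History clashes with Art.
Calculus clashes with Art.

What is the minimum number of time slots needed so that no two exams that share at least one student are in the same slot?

Econ, Logic, Biology, Calculus all conflict with each other, so at least 4 time slots are needed.
4 time slots suffice: time slot 1 → {Physics, Biology, History}; time slot 2 → {Latin, Calculus}; time slot 3 → {Geology, Econ, Art}; time slot 4 → {Logic, Civics}. No two conflicting exams share a time slot.

4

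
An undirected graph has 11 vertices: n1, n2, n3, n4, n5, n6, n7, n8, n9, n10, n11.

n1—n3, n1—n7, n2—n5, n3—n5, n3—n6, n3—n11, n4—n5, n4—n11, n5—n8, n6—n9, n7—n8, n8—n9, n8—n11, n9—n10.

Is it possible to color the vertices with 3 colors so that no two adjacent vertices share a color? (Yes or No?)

Yes

The chromatic number is 3. The cycle n3-n6-n9-n8-n5-n3 has odd length 5, so it cannot be 2-colored; at least 3 colors are needed.
3 colors suffice: color R → {n1, n5, n9, n11}; color B → {n2, n3, n4, n8, n10}; color G → {n6, n7}.
That is already a proper 3-coloring.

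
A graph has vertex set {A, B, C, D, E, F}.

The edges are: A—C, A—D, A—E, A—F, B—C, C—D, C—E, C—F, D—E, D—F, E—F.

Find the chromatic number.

A, C, D, E, F form a clique, so at least 5 colors are needed.
5 colors suffice: color 1 → {C}; color 2 → {B, D}; color 3 → {E}; color 4 → {A}; color 5 → {F}. No two adjacent vertices share a color.

5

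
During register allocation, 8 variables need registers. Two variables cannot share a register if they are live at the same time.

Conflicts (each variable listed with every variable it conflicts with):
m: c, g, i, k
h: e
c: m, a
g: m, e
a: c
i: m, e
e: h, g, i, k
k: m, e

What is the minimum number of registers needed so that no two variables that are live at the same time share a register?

m and k conflict, so at least 2 registers are needed.
2 registers suffice: register 1 → {m, a, e}; register 2 → {h, c, g, i, k}. No two conflicting variables share a register.

2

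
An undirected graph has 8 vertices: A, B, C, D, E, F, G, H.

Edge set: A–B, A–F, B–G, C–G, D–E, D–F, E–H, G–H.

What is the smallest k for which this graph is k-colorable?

The cycle H-G-B-A-F-D-E-H has odd length 7, so it cannot be 2-colored; at least 3 colors are needed.
A valid assignment using 3 colors: A=1, B=2, C=2, D=3, E=1, F=2, G=1, H=2. No two adjacent vertices share a color.

3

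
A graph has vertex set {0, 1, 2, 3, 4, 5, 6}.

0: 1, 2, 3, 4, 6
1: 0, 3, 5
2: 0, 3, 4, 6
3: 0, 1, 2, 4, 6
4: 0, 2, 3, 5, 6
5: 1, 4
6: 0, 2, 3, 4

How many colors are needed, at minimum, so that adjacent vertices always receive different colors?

0, 2, 3, 4, 6 form a clique, so at least 5 colors are needed.
5 colors suffice: color red → {3, 5}; color blue → {0}; color green → {1, 4}; color yellow → {2}; color purple → {6}. No two adjacent vertices share a color.

5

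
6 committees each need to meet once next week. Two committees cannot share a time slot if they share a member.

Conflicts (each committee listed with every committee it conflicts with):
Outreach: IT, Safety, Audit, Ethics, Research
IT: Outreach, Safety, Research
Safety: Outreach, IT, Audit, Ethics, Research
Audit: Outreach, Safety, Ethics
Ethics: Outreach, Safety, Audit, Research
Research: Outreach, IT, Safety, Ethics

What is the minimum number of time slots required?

4

Outreach, Safety, Ethics, Research are mutually in conflict, so at least 4 time slots are needed.
Using 4 time slots: Outreach=1, IT=4, Safety=2, Audit=3, Ethics=4, Research=3. Every pair that conflicts lands in different time slots.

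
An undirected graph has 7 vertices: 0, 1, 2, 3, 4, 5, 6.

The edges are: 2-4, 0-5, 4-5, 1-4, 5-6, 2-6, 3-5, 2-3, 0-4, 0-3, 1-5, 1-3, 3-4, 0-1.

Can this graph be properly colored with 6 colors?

The chromatic number is 5. 0, 1, 3, 4, 5 are mutually adjacent (a clique of size 5), so at least 5 colors are needed.
A valid assignment using 5 colors: 0=purple, 1=yellow, 2=red, 3=blue, 4=green, 5=red, 6=blue.
Since 6 ≥ 5, a proper 6-coloring certainly exists.

Yes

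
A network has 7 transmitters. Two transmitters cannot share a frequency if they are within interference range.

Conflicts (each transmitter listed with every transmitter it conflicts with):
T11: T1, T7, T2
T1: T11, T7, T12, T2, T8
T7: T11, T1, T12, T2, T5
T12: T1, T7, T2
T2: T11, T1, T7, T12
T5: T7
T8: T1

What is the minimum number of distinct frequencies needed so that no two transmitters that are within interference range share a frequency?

4

T1, T7, T12, T2 pairwise conflict, so at least 4 frequencies are needed.
4 frequencies suffice: frequency 1 → {T7, T8}; frequency 2 → {T1, T5}; frequency 3 → {T2}; frequency 4 → {T11, T12}. Every pair that conflicts lands in different frequencies.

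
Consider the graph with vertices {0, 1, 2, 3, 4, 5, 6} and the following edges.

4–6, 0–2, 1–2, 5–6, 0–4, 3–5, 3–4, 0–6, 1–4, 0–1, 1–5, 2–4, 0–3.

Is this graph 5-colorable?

Yes

The chromatic number is 4. 0, 1, 2, 4 are pairwise adjacent (a clique of size 4), so at least 4 colors are needed.
4 colors suffice: color red → {0, 5}; color blue → {4}; color green → {1, 3, 6}; color yellow → {2}.
Since 5 ≥ 4, a proper 5-coloring certainly exists.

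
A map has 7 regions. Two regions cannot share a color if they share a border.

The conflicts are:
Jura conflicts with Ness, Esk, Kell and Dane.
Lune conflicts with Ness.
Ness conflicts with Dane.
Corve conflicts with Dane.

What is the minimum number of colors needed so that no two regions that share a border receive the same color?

3

Jura, Ness, Dane pairwise conflict, so at least 3 colors are needed.
3 colors suffice: color 1 → {Jura, Lune, Corve}; color 2 → {Esk, Kell, Dane}; color 3 → {Ness}. No two conflicting regions share a color.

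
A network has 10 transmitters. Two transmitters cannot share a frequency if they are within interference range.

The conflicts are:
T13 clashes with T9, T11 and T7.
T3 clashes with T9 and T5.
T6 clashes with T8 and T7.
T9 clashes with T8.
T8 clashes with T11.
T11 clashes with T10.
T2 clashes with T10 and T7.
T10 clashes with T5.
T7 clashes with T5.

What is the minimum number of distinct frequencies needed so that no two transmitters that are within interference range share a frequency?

The cycle T7-T13-T11-T8-T6-T7 has odd length 5, so it cannot be 2-colored; at least 3 frequencies are needed.
A valid assignment using 3 frequencies: T13=2, T3=2, T6=3, T9=1, T8=2, T11=1, T2=3, T10=2, T7=1, T5=3. Each listed conflict is separated.

3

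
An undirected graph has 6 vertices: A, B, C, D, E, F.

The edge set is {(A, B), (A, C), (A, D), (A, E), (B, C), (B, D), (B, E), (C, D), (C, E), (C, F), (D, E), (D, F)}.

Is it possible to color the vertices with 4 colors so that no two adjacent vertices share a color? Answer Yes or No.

A, B, C, D, E form a clique, so at least 5 colors are needed.
So 4 colors are not enough.

No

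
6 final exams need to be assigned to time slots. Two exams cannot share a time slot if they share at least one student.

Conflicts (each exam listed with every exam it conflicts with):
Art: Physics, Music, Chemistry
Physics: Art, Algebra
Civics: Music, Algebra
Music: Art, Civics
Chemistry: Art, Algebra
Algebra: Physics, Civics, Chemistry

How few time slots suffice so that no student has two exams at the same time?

The cycle Civics-Algebra-Chemistry-Art-Music-Civics has odd length 5, so it cannot be 2-colored; at least 3 time slots are needed.
A valid assignment using 3 time slots: Art=1, Physics=2, Civics=3, Music=2, Chemistry=2, Algebra=1. Every pair that conflicts lands in different time slots.

3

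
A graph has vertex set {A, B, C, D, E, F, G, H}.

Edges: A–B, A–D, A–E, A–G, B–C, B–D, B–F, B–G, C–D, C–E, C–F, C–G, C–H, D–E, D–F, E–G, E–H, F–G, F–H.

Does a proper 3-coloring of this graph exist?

No

B, C, D, F form a clique, so at least 4 colors are needed.
So 3 colors are not enough.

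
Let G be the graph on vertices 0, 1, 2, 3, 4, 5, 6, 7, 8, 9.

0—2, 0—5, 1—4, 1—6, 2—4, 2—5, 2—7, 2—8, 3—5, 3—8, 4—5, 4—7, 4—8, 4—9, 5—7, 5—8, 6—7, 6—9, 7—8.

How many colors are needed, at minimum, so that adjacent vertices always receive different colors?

2, 4, 5, 7, 8 are mutually adjacent (a clique of size 5), so at least 5 colors are needed.
5 colors suffice: color a → {5, 6}; color b → {0, 3, 4}; color c → {1, 7, 9}; color d → {2}; color e → {8}. Every edge joins two different colors.

5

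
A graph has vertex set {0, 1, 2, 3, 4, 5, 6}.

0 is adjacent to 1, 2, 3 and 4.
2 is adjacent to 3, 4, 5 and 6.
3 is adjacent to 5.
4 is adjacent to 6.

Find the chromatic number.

0, 2, 3 are mutually adjacent, so at least 3 colors are needed.
A valid assignment using 3 colors: 0=b, 1=a, 2=a, 3=c, 4=c, 5=b, 6=b. Each edge has distinct colors on its endpoints.

3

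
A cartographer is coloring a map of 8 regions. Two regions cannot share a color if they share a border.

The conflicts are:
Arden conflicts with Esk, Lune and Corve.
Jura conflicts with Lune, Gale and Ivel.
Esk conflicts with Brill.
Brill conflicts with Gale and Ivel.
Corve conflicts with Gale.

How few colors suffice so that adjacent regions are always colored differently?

3

The cycle Gale-Brill-Esk-Arden-Corve-Gale has odd length 5, so it cannot be 2-colored; at least 3 colors are needed.
A valid assignment using 3 colors: Arden=1, Jura=1, Esk=2, Brill=1, Lune=2, Corve=3, Gale=2, Ivel=2. No two conflicting regions share a color.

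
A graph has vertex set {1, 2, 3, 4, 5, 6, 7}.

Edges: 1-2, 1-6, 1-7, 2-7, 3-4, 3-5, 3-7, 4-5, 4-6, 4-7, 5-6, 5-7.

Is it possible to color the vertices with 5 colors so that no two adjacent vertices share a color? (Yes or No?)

Yes

The chromatic number is 4. 3, 4, 5, 7 are mutually adjacent (a clique of size 4), so at least 4 colors are needed.
4 colors suffice: 1=blue, 2=green, 3=yellow, 4=green, 5=blue, 6=red, 7=red.
Since 5 ≥ 4, a proper 5-coloring certainly exists.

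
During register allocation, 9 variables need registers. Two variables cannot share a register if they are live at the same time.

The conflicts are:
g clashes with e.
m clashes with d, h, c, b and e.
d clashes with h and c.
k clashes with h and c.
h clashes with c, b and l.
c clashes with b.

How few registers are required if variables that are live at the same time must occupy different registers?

m, d, h, c are mutually in conflict, so at least 4 registers are needed.
4 registers suffice: register 1 → {h, e}; register 2 → {g, c, l}; register 3 → {m, k}; register 4 → {d, b}. Each listed conflict is separated.

4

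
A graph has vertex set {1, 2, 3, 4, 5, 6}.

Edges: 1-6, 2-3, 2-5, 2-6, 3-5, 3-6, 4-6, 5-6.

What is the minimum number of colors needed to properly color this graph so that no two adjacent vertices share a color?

2, 3, 5, 6 are pairwise adjacent (a clique of size 4), so at least 4 colors are needed.
4 colors suffice: color red → {6}; color blue → {1, 3, 4}; color green → {5}; color yellow → {2}. Every edge joins two different colors.

4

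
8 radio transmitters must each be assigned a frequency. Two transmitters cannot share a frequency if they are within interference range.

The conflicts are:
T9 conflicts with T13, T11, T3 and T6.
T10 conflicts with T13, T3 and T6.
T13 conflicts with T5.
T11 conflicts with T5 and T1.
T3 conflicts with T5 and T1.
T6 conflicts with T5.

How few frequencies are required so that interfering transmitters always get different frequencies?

2

T3 and T1 conflict, so at least 2 frequencies are needed.
2 frequencies suffice: T9=2, T10=2, T13=1, T11=1, T3=1, T6=1, T5=2, T1=2. No two conflicting transmitters share a frequency.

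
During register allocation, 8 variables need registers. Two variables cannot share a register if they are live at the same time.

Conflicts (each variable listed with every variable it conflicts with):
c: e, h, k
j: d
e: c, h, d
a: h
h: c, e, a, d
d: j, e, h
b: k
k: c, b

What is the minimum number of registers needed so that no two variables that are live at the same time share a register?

3

e, h, d all conflict with each other, so at least 3 registers are needed.
3 registers suffice: register 1 → {j, h, k}; register 2 → {c, a, d, b}; register 3 → {e}. Every pair that conflicts lands in different registers.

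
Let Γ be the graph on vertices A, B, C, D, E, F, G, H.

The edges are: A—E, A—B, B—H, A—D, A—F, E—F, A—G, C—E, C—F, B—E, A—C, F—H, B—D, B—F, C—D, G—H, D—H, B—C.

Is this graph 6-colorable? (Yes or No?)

The chromatic number is 5. A, B, C, E, F are mutually adjacent (a clique of size 5), so at least 5 colors are needed.
A valid assignment using 5 colors: A=red, B=blue, C=green, D=yellow, E=purple, F=yellow, G=blue, H=red.
Since 6 ≥ 5, a proper 6-coloring certainly exists.

Yes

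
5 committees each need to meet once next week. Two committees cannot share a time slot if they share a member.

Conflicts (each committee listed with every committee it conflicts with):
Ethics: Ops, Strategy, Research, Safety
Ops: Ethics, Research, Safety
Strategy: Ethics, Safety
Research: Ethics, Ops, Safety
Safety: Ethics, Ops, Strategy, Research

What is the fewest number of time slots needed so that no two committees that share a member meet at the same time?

4

Ethics, Ops, Research, Safety all conflict with each other, so at least 4 time slots are needed.
4 time slots suffice: Ethics=1, Ops=3, Strategy=3, Research=4, Safety=2. No two conflicting committees share a time slot.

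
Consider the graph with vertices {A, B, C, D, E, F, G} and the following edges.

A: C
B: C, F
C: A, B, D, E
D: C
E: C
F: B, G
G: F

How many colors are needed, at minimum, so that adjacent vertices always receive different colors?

A and C are adjacent, so at least 2 colors are needed.
One proper 2-coloring: A=blue, B=blue, C=red, D=blue, E=blue, F=red, G=blue. Each edge has distinct colors on its endpoints.

2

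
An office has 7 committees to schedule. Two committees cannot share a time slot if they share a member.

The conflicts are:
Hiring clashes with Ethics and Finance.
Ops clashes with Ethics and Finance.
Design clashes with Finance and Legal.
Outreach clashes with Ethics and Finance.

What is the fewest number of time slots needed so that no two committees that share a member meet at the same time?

Design and Finance conflict, so at least 2 time slots are needed.
2 time slots suffice: time slot 1 → {Ethics, Finance, Legal}; time slot 2 → {Hiring, Ops, Design, Outreach}. Every pair that conflicts lands in different time slots.

2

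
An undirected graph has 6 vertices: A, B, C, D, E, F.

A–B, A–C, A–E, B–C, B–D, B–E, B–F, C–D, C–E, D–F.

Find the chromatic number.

A, B, C, E form a clique, so at least 4 colors are needed.
4 colors suffice: color 1 → {B}; color 2 → {C, F}; color 3 → {D, E}; color 4 → {A}. Every edge joins two different colors.

4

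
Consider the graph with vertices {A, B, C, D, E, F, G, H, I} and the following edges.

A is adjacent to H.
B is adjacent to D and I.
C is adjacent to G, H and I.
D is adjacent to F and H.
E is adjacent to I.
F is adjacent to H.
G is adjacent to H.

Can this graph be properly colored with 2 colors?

D, F, H are mutually adjacent, so at least 3 colors are needed.
So 2 colors are not enough.

No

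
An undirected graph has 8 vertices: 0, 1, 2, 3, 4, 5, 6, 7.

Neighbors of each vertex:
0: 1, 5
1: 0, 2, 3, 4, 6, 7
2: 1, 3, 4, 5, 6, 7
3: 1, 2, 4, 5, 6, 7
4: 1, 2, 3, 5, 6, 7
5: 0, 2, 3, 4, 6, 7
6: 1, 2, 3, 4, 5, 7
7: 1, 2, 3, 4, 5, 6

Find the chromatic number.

1, 2, 3, 4, 6, 7 form a clique, so at least 6 colors are needed.
6 colors suffice: color a → {1, 5}; color b → {0, 7}; color c → {4}; color d → {6}; color e → {2}; color f → {3}. Each edge has distinct colors on its endpoints.

6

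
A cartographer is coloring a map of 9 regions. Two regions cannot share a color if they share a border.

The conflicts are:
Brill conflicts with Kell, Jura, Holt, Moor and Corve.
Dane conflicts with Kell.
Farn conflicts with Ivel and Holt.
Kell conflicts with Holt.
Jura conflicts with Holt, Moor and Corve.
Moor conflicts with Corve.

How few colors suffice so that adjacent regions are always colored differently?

Brill, Jura, Moor, Corve all conflict with each other, so at least 4 colors are needed.
4 colors suffice: color 1 → {Brill, Dane, Farn}; color 2 → {Kell, Jura, Ivel}; color 3 → {Holt, Corve}; color 4 → {Moor}. Every pair that conflicts lands in different colors.

4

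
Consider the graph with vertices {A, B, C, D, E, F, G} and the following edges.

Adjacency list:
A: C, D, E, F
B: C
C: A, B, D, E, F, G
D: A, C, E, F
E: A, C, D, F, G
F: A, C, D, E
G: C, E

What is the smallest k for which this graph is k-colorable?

5

A, C, D, E, F are pairwise adjacent (a clique of size 5), so at least 5 colors are needed.
5 colors suffice: color 1 → {C}; color 2 → {B, E}; color 3 → {D, G}; color 4 → {A}; color 5 → {F}. Each edge has distinct colors on its endpoints.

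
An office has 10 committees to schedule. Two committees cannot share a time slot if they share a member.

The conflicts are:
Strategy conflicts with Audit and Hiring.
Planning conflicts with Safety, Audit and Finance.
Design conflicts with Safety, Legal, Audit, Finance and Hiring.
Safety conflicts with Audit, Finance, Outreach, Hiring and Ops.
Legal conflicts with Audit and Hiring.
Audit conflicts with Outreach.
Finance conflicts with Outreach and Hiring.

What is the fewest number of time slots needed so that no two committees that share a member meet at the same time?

4

Design, Safety, Finance, Hiring all conflict with each other, so at least 4 time slots are needed.
4 time slots suffice: time slot 1 → {Strategy, Safety, Legal}; time slot 2 → {Audit, Hiring, Ops}; time slot 3 → {Planning, Design, Outreach}; time slot 4 → {Finance}. Every pair that conflicts lands in different time slots.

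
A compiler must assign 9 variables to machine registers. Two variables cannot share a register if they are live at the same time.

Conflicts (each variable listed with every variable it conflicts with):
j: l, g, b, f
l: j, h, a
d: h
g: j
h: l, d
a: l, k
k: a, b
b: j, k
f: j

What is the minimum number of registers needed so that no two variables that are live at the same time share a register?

The cycle b-k-a-l-j-b has odd length 5, so it cannot be 2-colored; at least 3 registers are needed.
3 registers suffice: register 1 → {j, h, a}; register 2 → {l, d, g, k, f}; register 3 → {b}. Every pair that conflicts lands in different registers.

3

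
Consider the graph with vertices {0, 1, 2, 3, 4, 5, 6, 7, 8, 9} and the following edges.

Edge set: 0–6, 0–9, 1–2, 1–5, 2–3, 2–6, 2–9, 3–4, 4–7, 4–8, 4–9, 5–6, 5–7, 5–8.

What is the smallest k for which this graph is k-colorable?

1 and 5 are adjacent, so at least 2 colors are needed.
2 colors suffice: color red → {0, 2, 4, 5}; color blue → {1, 3, 6, 7, 8, 9}. No two adjacent vertices share a color.

2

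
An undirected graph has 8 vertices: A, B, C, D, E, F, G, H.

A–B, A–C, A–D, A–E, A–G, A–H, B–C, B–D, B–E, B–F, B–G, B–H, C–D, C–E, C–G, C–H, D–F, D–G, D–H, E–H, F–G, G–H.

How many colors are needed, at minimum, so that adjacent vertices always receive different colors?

6

A, B, C, D, G, H are pairwise adjacent (a clique of size 6), so at least 6 colors are needed.
6 colors suffice: color 1 → {B}; color 2 → {E, G}; color 3 → {A, F}; color 4 → {C}; color 5 → {D}; color 6 → {H}. Every edge joins two different colors.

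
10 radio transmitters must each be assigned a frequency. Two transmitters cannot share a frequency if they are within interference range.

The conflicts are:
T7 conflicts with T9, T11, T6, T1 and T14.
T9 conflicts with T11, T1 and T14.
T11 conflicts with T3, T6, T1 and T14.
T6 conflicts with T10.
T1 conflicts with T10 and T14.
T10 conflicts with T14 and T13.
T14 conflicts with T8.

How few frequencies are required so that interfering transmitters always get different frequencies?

5

T7, T9, T11, T1, T14 are mutually in conflict, so at least 5 frequencies are needed.
Using 5 frequencies: T7=4, T9=5, T11=2, T3=1, T6=1, T1=3, T10=2, T14=1, T13=1, T8=2. No two conflicting transmitters share a frequency.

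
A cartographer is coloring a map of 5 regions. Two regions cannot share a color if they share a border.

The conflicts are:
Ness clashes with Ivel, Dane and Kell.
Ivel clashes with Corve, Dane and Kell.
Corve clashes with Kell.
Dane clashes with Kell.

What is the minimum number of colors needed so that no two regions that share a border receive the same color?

Ness, Ivel, Dane, Kell pairwise conflict, so at least 4 colors are needed.
4 colors suffice: color 1 → {Kell}; color 2 → {Ivel}; color 3 → {Ness, Corve}; color 4 → {Dane}. Every pair that conflicts lands in different colors.

4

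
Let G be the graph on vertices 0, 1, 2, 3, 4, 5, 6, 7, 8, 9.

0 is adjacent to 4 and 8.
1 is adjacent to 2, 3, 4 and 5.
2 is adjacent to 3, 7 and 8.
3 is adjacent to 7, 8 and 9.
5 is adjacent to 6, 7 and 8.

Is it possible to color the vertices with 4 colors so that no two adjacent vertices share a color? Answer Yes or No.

The chromatic number is 3. 1, 2, 3 are pairwise adjacent, so at least 3 colors are needed.
3 colors suffice: 0=b, 1=c, 2=b, 3=a, 4=a, 5=a, 6=b, 7=c, 8=c, 9=b.
Since 4 ≥ 3, a proper 4-coloring certainly exists.

Yes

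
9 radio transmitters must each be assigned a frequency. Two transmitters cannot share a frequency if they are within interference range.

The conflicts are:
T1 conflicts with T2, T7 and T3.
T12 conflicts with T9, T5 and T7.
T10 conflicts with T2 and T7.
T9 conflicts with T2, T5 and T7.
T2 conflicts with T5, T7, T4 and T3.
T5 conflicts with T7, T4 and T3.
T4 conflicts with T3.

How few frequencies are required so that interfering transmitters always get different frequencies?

T12, T9, T5, T7 are mutually in conflict, so at least 4 frequencies are needed.
A valid assignment using 4 frequencies: T1=3, T12=1, T10=3, T9=4, T2=1, T5=3, T7=2, T4=4, T3=2. Each listed conflict is separated.

4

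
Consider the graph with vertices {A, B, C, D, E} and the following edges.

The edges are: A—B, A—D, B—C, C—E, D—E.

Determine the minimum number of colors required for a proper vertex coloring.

The cycle B-A-D-E-C-B has odd length 5, so it cannot be 2-colored; at least 3 colors are needed.
3 colors suffice: color red → {C, D}; color blue → {A, E}; color green → {B}. Every edge joins two different colors.

3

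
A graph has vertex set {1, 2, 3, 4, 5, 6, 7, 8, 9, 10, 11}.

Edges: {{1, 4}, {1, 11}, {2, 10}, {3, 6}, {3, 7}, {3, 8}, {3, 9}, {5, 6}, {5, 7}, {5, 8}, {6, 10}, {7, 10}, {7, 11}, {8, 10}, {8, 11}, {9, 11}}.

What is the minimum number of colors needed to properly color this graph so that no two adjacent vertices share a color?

2

8 and 10 are adjacent, so at least 2 colors are needed.
One proper 2-coloring: 1=red, 2=red, 3=blue, 4=blue, 5=blue, 6=red, 7=red, 8=red, 9=red, 10=blue, 11=blue. Each edge has distinct colors on its endpoints.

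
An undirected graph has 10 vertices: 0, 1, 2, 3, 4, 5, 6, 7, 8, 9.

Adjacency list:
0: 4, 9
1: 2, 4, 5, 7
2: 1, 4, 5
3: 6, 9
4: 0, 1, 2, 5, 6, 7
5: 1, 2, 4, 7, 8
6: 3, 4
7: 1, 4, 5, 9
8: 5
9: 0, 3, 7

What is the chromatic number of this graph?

1, 2, 4, 5 are pairwise adjacent (a clique of size 4), so at least 4 colors are needed.
One proper 4-coloring: 0=b, 1=c, 2=d, 3=c, 4=a, 5=b, 6=b, 7=d, 8=a, 9=a. Every edge joins two different colors.

4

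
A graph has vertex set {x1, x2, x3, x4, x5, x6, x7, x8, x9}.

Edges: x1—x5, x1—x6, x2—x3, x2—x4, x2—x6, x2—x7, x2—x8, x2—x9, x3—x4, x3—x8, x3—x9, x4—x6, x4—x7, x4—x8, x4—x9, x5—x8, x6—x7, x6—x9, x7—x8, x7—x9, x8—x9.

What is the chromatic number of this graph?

x2, x3, x4, x8, x9 are pairwise adjacent (a clique of size 5), so at least 5 colors are needed.
A valid assignment using 5 colors: x1=1, x2=4, x3=5, x4=1, x5=2, x6=3, x7=5, x8=3, x9=2. No two adjacent vertices share a color.

5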